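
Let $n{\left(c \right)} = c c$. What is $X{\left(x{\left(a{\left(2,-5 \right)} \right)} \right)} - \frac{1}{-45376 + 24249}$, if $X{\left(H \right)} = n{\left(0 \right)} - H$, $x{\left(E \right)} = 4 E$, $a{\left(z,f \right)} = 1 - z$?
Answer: $\frac{84509}{21127} \approx 4.0$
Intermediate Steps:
$n{\left(c \right)} = c^{2}$
$X{\left(H \right)} = - H$ ($X{\left(H \right)} = 0^{2} - H = 0 - H = - H$)
$X{\left(x{\left(a{\left(2,-5 \right)} \right)} \right)} - \frac{1}{-45376 + 24249} = - 4 \left(1 - 2\right) - \frac{1}{-45376 + 24249} = - 4 \left(1 - 2\right) - \frac{1}{-21127} = - 4 \left(-1\right) - - \frac{1}{21127} = \left(-1\right) \left(-4\right) + \frac{1}{21127} = 4 + \frac{1}{21127} = \frac{84509}{21127}$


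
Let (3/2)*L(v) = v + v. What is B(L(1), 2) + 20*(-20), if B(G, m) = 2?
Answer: -398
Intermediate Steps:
L(v) = 4*v/3 (L(v) = 2*(v + v)/3 = 2*(2*v)/3 = 4*v/3)
B(L(1), 2) + 20*(-20) = 2 + 20*(-20) = 2 - 400 = -398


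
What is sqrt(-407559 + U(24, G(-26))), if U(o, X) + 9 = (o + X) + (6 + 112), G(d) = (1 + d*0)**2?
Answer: 5*I*sqrt(16297) ≈ 638.3*I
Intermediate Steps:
G(d) = 1 (G(d) = (1 + 0)**2 = 1**2 = 1)
U(o, X) = 109 + X + o (U(o, X) = -9 + ((o + X) + (6 + 112)) = -9 + ((X + o) + 118) = -9 + (118 + X + o) = 109 + X + o)
sqrt(-407559 + U(24, G(-26))) = sqrt(-407559 + (109 + 1 + 24)) = sqrt(-407559 + 134) = sqrt(-407425) = 5*I*sqrt(16297)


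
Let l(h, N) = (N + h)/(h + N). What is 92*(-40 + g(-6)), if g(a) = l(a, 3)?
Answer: -3588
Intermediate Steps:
l(h, N) = 1 (l(h, N) = (N + h)/(N + h) = 1)
g(a) = 1
92*(-40 + g(-6)) = 92*(-40 + 1) = 92*(-39) = -3588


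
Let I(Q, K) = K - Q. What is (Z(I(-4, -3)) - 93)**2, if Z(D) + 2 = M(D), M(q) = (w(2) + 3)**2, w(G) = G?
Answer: 4900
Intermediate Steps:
M(q) = 25 (M(q) = (2 + 3)**2 = 5**2 = 25)
Z(D) = 23 (Z(D) = -2 + 25 = 23)
(Z(I(-4, -3)) - 93)**2 = (23 - 93)**2 = (-70)**2 = 4900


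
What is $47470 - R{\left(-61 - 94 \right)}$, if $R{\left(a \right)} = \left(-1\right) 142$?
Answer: $47612$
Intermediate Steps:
$R{\left(a \right)} = -142$
$47470 - R{\left(-61 - 94 \right)} = 47470 - -142 = 47470 + 142 = 47612$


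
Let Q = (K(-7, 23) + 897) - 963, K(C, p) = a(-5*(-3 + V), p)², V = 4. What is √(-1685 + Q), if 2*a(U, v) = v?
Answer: 5*I*√259/2 ≈ 40.234*I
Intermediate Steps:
a(U, v) = v/2
K(C, p) = p²/4 (K(C, p) = (p/2)² = p²/4)
Q = 265/4 (Q = ((¼)*23² + 897) - 963 = ((¼)*529 + 897) - 963 = (529/4 + 897) - 963 = 4117/4 - 963 = 265/4 ≈ 66.250)
√(-1685 + Q) = √(-1685 + 265/4) = √(-6475/4) = 5*I*√259/2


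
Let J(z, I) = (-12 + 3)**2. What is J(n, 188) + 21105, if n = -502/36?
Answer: 21186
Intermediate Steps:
n = -251/18 (n = -502*1/36 = -251/18 ≈ -13.944)
J(z, I) = 81 (J(z, I) = (-9)**2 = 81)
J(n, 188) + 21105 = 81 + 21105 = 21186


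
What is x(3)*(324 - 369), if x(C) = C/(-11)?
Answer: 135/11 ≈ 12.273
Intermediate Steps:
x(C) = -C/11 (x(C) = C*(-1/11) = -C/11)
x(3)*(324 - 369) = (-1/11*3)*(324 - 369) = -3/11*(-45) = 135/11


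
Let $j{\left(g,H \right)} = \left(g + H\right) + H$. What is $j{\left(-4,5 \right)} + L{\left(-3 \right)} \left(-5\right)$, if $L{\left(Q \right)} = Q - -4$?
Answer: $1$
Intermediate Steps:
$L{\left(Q \right)} = 4 + Q$ ($L{\left(Q \right)} = Q + 4 = 4 + Q$)
$j{\left(g,H \right)} = g + 2 H$ ($j{\left(g,H \right)} = \left(H + g\right) + H = g + 2 H$)
$j{\left(-4,5 \right)} + L{\left(-3 \right)} \left(-5\right) = \left(-4 + 2 \cdot 5\right) + \left(4 - 3\right) \left(-5\right) = \left(-4 + 10\right) + 1 \left(-5\right) = 6 - 5 = 1$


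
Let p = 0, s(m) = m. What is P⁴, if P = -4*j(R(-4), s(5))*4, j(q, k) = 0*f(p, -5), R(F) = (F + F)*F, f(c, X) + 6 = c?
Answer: 0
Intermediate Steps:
f(c, X) = -6 + c
R(F) = 2*F² (R(F) = (2*F)*F = 2*F²)
j(q, k) = 0 (j(q, k) = 0*(-6 + 0) = 0*(-6) = 0)
P = 0 (P = -4*0*4 = 0*4 = 0)
P⁴ = 0⁴ = 0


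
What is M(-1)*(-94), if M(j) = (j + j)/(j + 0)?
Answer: -188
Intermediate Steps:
M(j) = 2 (M(j) = (2*j)/j = 2)
M(-1)*(-94) = 2*(-94) = -188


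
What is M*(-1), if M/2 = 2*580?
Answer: -2320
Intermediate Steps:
M = 2320 (M = 2*(2*580) = 2*1160 = 2320)
M*(-1) = 2320*(-1) = -2320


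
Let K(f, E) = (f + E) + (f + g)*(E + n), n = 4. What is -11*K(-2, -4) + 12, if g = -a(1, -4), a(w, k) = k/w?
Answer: 78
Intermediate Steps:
g = 4 (g = -(-4)/1 = -(-4) = -1*(-4) = 4)
K(f, E) = E + f + (4 + E)*(4 + f) (K(f, E) = (f + E) + (f + 4)*(E + 4) = (E + f) + (4 + f)*(4 + E) = (E + f) + (4 + E)*(4 + f) = E + f + (4 + E)*(4 + f))
-11*K(-2, -4) + 12 = -11*(16 + 5*(-4) + 5*(-2) - 4*(-2)) + 12 = -11*(16 - 20 - 10 + 8) + 12 = -11*(-6) + 12 = 66 + 12 = 78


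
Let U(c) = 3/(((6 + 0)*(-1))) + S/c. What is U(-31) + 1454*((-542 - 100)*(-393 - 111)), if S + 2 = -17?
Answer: 29169008071/62 ≈ 4.7047e+8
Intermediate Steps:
S = -19 (S = -2 - 17 = -19)
U(c) = -1/2 - 19/c (U(c) = 3/(((6 + 0)*(-1))) - 19/c = 3/((6*(-1))) - 19/c = 3/(-6) - 19/c = 3*(-1/6) - 19/c = -1/2 - 19/c)
U(-31) + 1454*((-542 - 100)*(-393 - 111)) = (1/2)*(-38 - 1*(-31))/(-31) + 1454*((-542 - 100)*(-393 - 111)) = (1/2)*(-1/31)*(-38 + 31) + 1454*(-642*(-504)) = (1/2)*(-1/31)*(-7) + 1454*323568 = 7/62 + 470467872 = 29169008071/62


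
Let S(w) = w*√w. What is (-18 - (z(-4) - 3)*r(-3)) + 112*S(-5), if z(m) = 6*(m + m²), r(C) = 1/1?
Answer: -87 - 560*I*√5 ≈ -87.0 - 1252.2*I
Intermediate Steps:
r(C) = 1
z(m) = 6*m + 6*m²
S(w) = w^(3/2)
(-18 - (z(-4) - 3)*r(-3)) + 112*S(-5) = (-18 - (6*(-4)*(1 - 4) - 3)) + 112*(-5)^(3/2) = (-18 - (6*(-4)*(-3) - 3)) + 112*(-5*I*√5) = (-18 - (72 - 3)) - 560*I*√5 = (-18 - 69) - 560*I*√5 = -87 - 560*I*√5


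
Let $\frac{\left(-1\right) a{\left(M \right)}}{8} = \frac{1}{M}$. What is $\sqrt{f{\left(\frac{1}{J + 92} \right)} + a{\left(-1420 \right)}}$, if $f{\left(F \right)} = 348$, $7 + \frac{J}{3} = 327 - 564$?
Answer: $\frac{\sqrt{43857410}}{355} \approx 18.655$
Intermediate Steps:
$J = -732$ ($J = -21 + 3 \left(327 - 564\right) = -21 + 3 \left(-237\right) = -21 - 711 = -732$)
$a{\left(M \right)} = - \frac{8}{M}$
$\sqrt{f{\left(\frac{1}{J + 92} \right)} + a{\left(-1420 \right)}} = \sqrt{348 - \frac{8}{-1420}} = \sqrt{348 - - \frac{2}{355}} = \sqrt{348 + \frac{2}{355}} = \sqrt{\frac{123542}{355}} = \frac{\sqrt{43857410}}{355}$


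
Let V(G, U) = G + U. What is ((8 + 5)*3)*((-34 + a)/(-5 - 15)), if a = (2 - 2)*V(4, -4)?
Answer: 663/10 ≈ 66.300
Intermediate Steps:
a = 0 (a = (2 - 2)*(4 - 4) = 0*0 = 0)
((8 + 5)*3)*((-34 + a)/(-5 - 15)) = ((8 + 5)*3)*((-34 + 0)/(-5 - 15)) = (13*3)*(-34/(-20)) = 39*(-34*(-1/20)) = 39*(17/10) = 663/10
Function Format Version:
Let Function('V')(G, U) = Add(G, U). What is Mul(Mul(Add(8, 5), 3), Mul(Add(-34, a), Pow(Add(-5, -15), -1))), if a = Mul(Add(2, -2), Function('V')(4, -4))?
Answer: Rational(663, 10) ≈ 66.300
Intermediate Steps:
a = 0 (a = Mul(Add(2, -2), Add(4, -4)) = Mul(0, 0) = 0)
Mul(Mul(Add(8, 5), 3), Mul(Add(-34, a), Pow(Add(-5, -15), -1))) = Mul(Mul(Add(8, 5), 3), Mul(Add(-34, 0), Pow(Add(-5, -15), -1))) = Mul(Mul(13, 3), Mul(-34, Pow(-20, -1))) = Mul(39, Mul(-34, Rational(-1, 20))) = Mul(39, Rational(17, 10)) = Rational(663, 10)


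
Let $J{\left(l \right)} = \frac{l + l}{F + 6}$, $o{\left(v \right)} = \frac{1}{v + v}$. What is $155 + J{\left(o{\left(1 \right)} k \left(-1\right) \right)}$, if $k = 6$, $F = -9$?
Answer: $157$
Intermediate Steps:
$o{\left(v \right)} = \frac{1}{2 v}$
$J{\left(l \right)} = - \frac{2 l}{3}$ ($J{\left(l \right)} = \frac{l + l}{-9 + 6} = \frac{2 l}{-3} = 2 l \left(- \frac{1}{3}\right) = - \frac{2 l}{3}$)
$155 + J{\left(o{\left(1 \right)} k \left(-1\right) \right)} = 155 - \frac{2 \frac{1}{2 \cdot 1} \cdot 6 \left(-1\right)}{3} = 155 - \frac{2 \cdot \frac{1}{2} \cdot 1 \cdot 6 \left(-1\right)}{3} = 155 - \frac{2 \cdot \frac{1}{2} \cdot 6 \left(-1\right)}{3} = 155 - \frac{2 \cdot 3 \left(-1\right)}{3} = 155 - -2 = 155 + 2 = 157$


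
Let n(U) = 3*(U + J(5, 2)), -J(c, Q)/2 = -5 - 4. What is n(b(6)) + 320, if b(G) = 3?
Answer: 383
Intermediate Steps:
J(c, Q) = 18 (J(c, Q) = -2*(-5 - 4) = -2*(-9) = 18)
n(U) = 54 + 3*U (n(U) = 3*(U + 18) = 3*(18 + U) = 54 + 3*U)
n(b(6)) + 320 = (54 + 3*3) + 320 = (54 + 9) + 320 = 63 + 320 = 383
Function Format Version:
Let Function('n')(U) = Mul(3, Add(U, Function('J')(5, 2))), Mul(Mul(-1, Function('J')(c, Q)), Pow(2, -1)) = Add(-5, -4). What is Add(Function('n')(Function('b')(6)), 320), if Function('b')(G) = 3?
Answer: 383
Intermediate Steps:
Function('J')(c, Q) = 18 (Function('J')(c, Q) = Mul(-2, Add(-5, -4)) = Mul(-2, -9) = 18)
Function('n')(U) = Add(54, Mul(3, U)) (Function('n')(U) = Mul(3, Add(U, 18)) = Mul(3, Add(18, U)) = Add(54, Mul(3, U)))
Add(Function('n')(Function('b')(6)), 320) = Add(Add(54, Mul(3, 3)), 320) = Add(Add(54, 9), 320) = Add(63, 320) = 383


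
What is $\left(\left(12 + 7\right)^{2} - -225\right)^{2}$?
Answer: $343396$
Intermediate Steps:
$\left(\left(12 + 7\right)^{2} - -225\right)^{2} = \left(19^{2} + 225\right)^{2} = \left(361 + 225\right)^{2} = 586^{2} = 343396$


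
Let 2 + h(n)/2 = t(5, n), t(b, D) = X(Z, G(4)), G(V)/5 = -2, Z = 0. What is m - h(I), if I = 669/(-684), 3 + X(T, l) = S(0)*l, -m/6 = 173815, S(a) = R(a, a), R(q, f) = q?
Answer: -1042880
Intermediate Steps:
G(V) = -10 (G(V) = 5*(-2) = -10)
S(a) = a
m = -1042890 (m = -6*173815 = -1042890)
X(T, l) = -3 (X(T, l) = -3 + 0*l = -3 + 0 = -3)
I = -223/228 (I = 669*(-1/684) = -223/228 ≈ -0.97807)
t(b, D) = -3
h(n) = -10 (h(n) = -4 + 2*(-3) = -4 - 6 = -10)
m - h(I) = -1042890 - 1*(-10) = -1042890 + 10 = -1042880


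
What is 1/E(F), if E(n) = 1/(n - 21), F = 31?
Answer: 10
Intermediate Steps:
E(n) = 1/(-21 + n)
1/E(F) = 1/(1/(-21 + 31)) = 1/(1/10) = 1/(⅒) = 10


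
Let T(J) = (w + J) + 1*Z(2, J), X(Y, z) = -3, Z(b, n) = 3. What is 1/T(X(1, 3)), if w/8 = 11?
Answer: 1/88 ≈ 0.011364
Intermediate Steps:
w = 88 (w = 8*11 = 88)
T(J) = 91 + J (T(J) = (88 + J) + 1*3 = (88 + J) + 3 = 91 + J)
1/T(X(1, 3)) = 1/(91 - 3) = 1/88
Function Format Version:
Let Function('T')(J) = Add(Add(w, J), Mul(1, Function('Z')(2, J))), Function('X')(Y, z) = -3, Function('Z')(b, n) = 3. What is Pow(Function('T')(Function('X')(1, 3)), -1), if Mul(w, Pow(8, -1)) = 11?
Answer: Rational(1, 88) ≈ 0.011364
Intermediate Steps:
w = 88 (w = Mul(8, 11) = 88)
Function('T')(J) = Add(91, J) (Function('T')(J) = Add(Add(88, J), Mul(1, 3)) = Add(Add(88, J), 3) = Add(91, J))
Pow(Function('T')(Function('X')(1, 3)), -1) = Pow(Add(91, -3), -1) = Pow(88, -1) = Rational(1, 88)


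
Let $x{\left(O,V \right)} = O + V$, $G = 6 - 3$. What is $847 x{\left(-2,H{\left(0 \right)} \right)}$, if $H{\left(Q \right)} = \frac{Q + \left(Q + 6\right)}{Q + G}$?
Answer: $0$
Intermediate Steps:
$G = 3$
$H{\left(Q \right)} = \frac{6 + 2 Q}{3 + Q}$ ($H{\left(Q \right)} = \frac{Q + \left(Q + 6\right)}{Q + 3} = \frac{Q + \left(6 + Q\right)}{3 + Q} = \frac{6 + 2 Q}{3 + Q}$)
$847 x{\left(-2,H{\left(0 \right)} \right)} = 847 \left(-2 + 2\right) = 847 \cdot 0 = 0$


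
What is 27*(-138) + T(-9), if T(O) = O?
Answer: -3735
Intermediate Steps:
27*(-138) + T(-9) = 27*(-138) - 9 = -3726 - 9 = -3735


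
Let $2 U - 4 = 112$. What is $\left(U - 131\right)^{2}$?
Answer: $5329$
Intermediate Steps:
$U = 58$ ($U = 2 + \frac{1}{2} \cdot 112 = 2 + 56 = 58$)
$\left(U - 131\right)^{2} = \left(58 - 131\right)^{2} = \left(-73\right)^{2} = 5329$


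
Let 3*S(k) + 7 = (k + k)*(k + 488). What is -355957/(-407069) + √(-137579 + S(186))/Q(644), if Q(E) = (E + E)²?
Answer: 355957/407069 + I*√30378/1244208 ≈ 0.87444 + 0.00014008*I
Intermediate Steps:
Q(E) = 4*E² (Q(E) = (2*E)² = 4*E²)
S(k) = -7/3 + 2*k*(488 + k)/3 (S(k) = -7/3 + ((k + k)*(k + 488))/3 = -7/3 + ((2*k)*(488 + k))/3 = -7/3 + (2*k*(488 + k))/3 = -7/3 + 2*k*(488 + k)/3)
-355957/(-407069) + √(-137579 + S(186))/Q(644) = -355957/(-407069) + √(-137579 + (-7/3 + (⅔)*186² + (976/3)*186))/((4*644²)) = -355957*(-1/407069) + √(-137579 + (-7/3 + (⅔)*34596 + 60512))/((4*414736)) = 355957/407069 + √(-137579 + (-7/3 + 23064 + 60512))/1658944 = 355957/407069 + √(-137579 + 250721/3)*(1/1658944) = 355957/407069 + √(-162016/3)*(1/1658944) = 355957/407069 + (4*I*√30378/3)*(1/1658944) = 355957/407069 + I*√30378/1244208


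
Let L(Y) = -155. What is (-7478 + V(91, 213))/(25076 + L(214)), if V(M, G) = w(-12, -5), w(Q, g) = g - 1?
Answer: -7484/24921 ≈ -0.30031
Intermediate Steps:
w(Q, g) = -1 + g
V(M, G) = -6 (V(M, G) = -1 - 5 = -6)
(-7478 + V(91, 213))/(25076 + L(214)) = (-7478 - 6)/(25076 - 155) = -7484/24921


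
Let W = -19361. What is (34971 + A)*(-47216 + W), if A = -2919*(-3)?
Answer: -2911279056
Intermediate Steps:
A = 8757
(34971 + A)*(-47216 + W) = (34971 + 8757)*(-47216 - 19361) = 43728*(-66577) = -2911279056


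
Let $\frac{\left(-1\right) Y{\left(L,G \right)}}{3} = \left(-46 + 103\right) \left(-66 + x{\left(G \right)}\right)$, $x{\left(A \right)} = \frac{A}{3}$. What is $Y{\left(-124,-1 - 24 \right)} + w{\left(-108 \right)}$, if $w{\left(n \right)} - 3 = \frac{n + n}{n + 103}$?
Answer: $\frac{63786}{5} \approx 12757.0$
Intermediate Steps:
$x{\left(A \right)} = \frac{A}{3}$ ($x{\left(A \right)} = A \frac{1}{3} = \frac{A}{3}$)
$Y{\left(L,G \right)} = 11286 - 57 G$ ($Y{\left(L,G \right)} = - 3 \left(-46 + 103\right) \left(-66 + \frac{G}{3}\right) = - 3 \cdot 57 \left(-66 + \frac{G}{3}\right) = - 3 \left(-3762 + 19 G\right) = 11286 - 57 G$)
$w{\left(n \right)} = 3 + \frac{2 n}{103 + n}$ ($w{\left(n \right)} = 3 + \frac{n + n}{n + 103} = 3 + \frac{2 n}{103 + n}$)
$Y{\left(-124,-1 - 24 \right)} + w{\left(-108 \right)} = \left(11286 - 57 \left(-1 - 24\right)\right) + \frac{309 + 5 \left(-108\right)}{103 - 108} = \left(11286 - 57 \left(-1 - 24\right)\right) + \frac{309 - 540}{-5} = \left(11286 - -1425\right) - - \frac{231}{5} = \left(11286 + 1425\right) + \frac{231}{5} = 12711 + \frac{231}{5} = \frac{63786}{5}$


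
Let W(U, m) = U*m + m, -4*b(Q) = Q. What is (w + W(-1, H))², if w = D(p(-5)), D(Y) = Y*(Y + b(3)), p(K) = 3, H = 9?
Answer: 729/16 ≈ 45.563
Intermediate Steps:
b(Q) = -Q/4
W(U, m) = m + U*m
D(Y) = Y*(-¾ + Y) (D(Y) = Y*(Y - ¼*3) = Y*(Y - ¾) = Y*(-¾ + Y))
w = 27/4 (w = (¼)*3*(-3 + 4*3) = (¼)*3*(-3 + 12) = (¼)*3*9 = 27/4 ≈ 6.7500)
(w + W(-1, H))² = (27/4 + 9*(1 - 1))² = (27/4 + 9*0)² = (27/4 + 0)² = (27/4)² = 729/16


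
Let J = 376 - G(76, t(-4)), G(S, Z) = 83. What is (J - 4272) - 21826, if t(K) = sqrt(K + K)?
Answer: -25805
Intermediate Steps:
t(K) = sqrt(2)*sqrt(K) (t(K) = sqrt(2*K) = sqrt(2)*sqrt(K))
J = 293 (J = 376 - 1*83 = 376 - 83 = 293)
(J - 4272) - 21826 = (293 - 4272) - 21826 = -3979 - 21826 = -25805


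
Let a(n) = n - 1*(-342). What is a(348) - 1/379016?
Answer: 261521039/379016 ≈ 690.00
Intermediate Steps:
a(n) = 342 + n (a(n) = n + 342 = 342 + n)
a(348) - 1/379016 = (342 + 348) - 1/379016 = 690 - 1*1/379016 = 690 - 1/379016 = 261521039/379016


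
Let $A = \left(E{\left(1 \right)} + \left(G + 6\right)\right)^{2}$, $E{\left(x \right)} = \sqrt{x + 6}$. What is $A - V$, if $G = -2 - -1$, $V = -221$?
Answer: $253 + 10 \sqrt{7} \approx 279.46$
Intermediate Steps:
$G = -1$ ($G = -2 + 1 = -1$)
$E{\left(x \right)} = \sqrt{6 + x}$
$A = \left(5 + \sqrt{7}\right)^{2}$ ($A = \left(\sqrt{6 + 1} + \left(-1 + 6\right)\right)^{2} = \left(\sqrt{7} + 5\right)^{2} = \left(5 + \sqrt{7}\right)^{2} \approx 58.458$)
$A - V = \left(5 + \sqrt{7}\right)^{2} - -221 = \left(5 + \sqrt{7}\right)^{2} + 221 = 221 + \left(5 + \sqrt{7}\right)^{2}$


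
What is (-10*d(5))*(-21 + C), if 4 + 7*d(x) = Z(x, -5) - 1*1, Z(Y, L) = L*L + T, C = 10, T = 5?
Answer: 2750/7 ≈ 392.86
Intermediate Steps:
Z(Y, L) = 5 + L**2 (Z(Y, L) = L*L + 5 = L**2 + 5 = 5 + L**2)
d(x) = 25/7 (d(x) = -4/7 + ((5 + (-5)**2) - 1*1)/7 = -4/7 + ((5 + 25) - 1)/7 = -4/7 + (30 - 1)/7 = -4/7 + (1/7)*29 = -4/7 + 29/7 = 25/7)
(-10*d(5))*(-21 + C) = (-10*25/7)*(-21 + 10) = -250/7*(-11) = 2750/7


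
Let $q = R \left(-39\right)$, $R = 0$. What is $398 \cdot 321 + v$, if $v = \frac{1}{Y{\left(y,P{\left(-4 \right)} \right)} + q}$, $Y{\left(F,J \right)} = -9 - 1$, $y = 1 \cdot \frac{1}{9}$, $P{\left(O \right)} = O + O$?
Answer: $\frac{1277579}{10} \approx 1.2776 \cdot 10^{5}$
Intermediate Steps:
$q = 0$ ($q = 0 \left(-39\right) = 0$)
$P{\left(O \right)} = 2 O$
$y = \frac{1}{9}$ ($y = 1 \cdot \frac{1}{9} = \frac{1}{9} \approx 0.11111$)
$Y{\left(F,J \right)} = -10$ ($Y{\left(F,J \right)} = -9 - 1 = -10$)
$v = - \frac{1}{10}$ ($v = \frac{1}{-10 + 0} = \frac{1}{-10} = - \frac{1}{10} \approx -0.1$)
$398 \cdot 321 + v = 398 \cdot 321 - \frac{1}{10} = 127758 - \frac{1}{10} = \frac{1277579}{10}$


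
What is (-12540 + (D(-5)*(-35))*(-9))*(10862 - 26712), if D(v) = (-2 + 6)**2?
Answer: 118875000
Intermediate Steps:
D(v) = 16 (D(v) = 4**2 = 16)
(-12540 + (D(-5)*(-35))*(-9))*(10862 - 26712) = (-12540 + (16*(-35))*(-9))*(10862 - 26712) = (-12540 - 560*(-9))*(-15850) = (-12540 + 5040)*(-15850) = -7500*(-15850) = 118875000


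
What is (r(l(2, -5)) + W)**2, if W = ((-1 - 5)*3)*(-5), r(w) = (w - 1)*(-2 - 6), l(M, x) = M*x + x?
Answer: 47524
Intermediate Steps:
l(M, x) = x + M*x
r(w) = 8 - 8*w (r(w) = (-1 + w)*(-8) = 8 - 8*w)
W = 90 (W = -6*3*(-5) = -18*(-5) = 90)
(r(l(2, -5)) + W)**2 = ((8 - (-40)*(1 + 2)) + 90)**2 = ((8 - (-40)*3) + 90)**2 = ((8 - 8*(-15)) + 90)**2 = ((8 + 120) + 90)**2 = (128 + 90)**2 = 218**2 = 47524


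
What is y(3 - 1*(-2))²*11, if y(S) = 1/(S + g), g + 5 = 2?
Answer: 11/4 ≈ 2.7500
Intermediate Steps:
g = -3 (g = -5 + 2 = -3)
y(S) = 1/(-3 + S) (y(S) = 1/(S - 3) = 1/(-3 + S))
y(3 - 1*(-2))²*11 = (1/(-3 + (3 - 1*(-2))))²*11 = (1/(-3 + (3 + 2)))²*11 = (1/(-3 + 5))²*11 = (1/2)²*11 = (½)²*11 = (¼)*11 = 11/4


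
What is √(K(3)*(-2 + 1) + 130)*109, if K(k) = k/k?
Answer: 109*√129 ≈ 1238.0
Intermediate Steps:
K(k) = 1
√(K(3)*(-2 + 1) + 130)*109 = √(1*(-2 + 1) + 130)*109 = √(1*(-1) + 130)*109 = √(-1 + 130)*109 = √129*109 = 109*√129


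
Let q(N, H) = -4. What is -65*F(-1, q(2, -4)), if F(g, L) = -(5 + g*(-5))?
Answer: 650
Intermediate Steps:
F(g, L) = -5 + 5*g (F(g, L) = -(5 - 5*g) = -5 + 5*g)
-65*F(-1, q(2, -4)) = -65*(-5 + 5*(-1)) = -65*(-5 - 5) = -65*(-10) = 650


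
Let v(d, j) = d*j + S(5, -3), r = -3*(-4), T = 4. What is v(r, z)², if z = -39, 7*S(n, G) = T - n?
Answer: 10738729/49 ≈ 2.1916e+5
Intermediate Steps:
S(n, G) = 4/7 - n/7 (S(n, G) = (4 - n)/7 = 4/7 - n/7)
r = 12
v(d, j) = -⅐ + d*j (v(d, j) = d*j + (4/7 - ⅐*5) = d*j + (4/7 - 5/7) = d*j - ⅐ = -⅐ + d*j)
v(r, z)² = (-⅐ + 12*(-39))² = (-⅐ - 468)² = (-3277/7)² = 10738729/49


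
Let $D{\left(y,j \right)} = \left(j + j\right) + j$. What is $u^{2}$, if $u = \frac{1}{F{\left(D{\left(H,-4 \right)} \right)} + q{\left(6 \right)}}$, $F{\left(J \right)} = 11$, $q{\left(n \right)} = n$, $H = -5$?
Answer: $\frac{1}{289} \approx 0.0034602$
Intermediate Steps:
$D{\left(y,j \right)} = 3 j$ ($D{\left(y,j \right)} = 2 j + j = 3 j$)
$u = \frac{1}{17}$ ($u = \frac{1}{11 + 6} = \frac{1}{17} \approx 0.058824$)
$u^{2} = \left(\frac{1}{17}\right)^{2} = \frac{1}{289}$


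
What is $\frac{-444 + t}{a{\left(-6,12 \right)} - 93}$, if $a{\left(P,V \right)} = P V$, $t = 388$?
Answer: $\frac{56}{165} \approx 0.33939$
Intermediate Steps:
$\frac{-444 + t}{a{\left(-6,12 \right)} - 93} = \frac{-444 + 388}{\left(-6\right) 12 - 93} = - \frac{56}{-72 - 93} = - \frac{56}{-165} = \left(-56\right) \left(- \frac{1}{165}\right) = \frac{56}{165}$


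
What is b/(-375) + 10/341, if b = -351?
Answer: 41147/42625 ≈ 0.96533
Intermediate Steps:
b/(-375) + 10/341 = -351/(-375) + 10/341 = -351*(-1/375) + 10*(1/341) = 117/125 + 10/341 = 41147/42625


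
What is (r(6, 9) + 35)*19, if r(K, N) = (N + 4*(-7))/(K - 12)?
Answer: 4351/6 ≈ 725.17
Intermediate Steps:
r(K, N) = (-28 + N)/(-12 + K) (r(K, N) = (N - 28)/(-12 + K) = (-28 + N)/(-12 + K))
(r(6, 9) + 35)*19 = ((-28 + 9)/(-12 + 6) + 35)*19 = (-19/(-6) + 35)*19 = (-1/6*(-19) + 35)*19 = (19/6 + 35)*19 = (229/6)*19 = 4351/6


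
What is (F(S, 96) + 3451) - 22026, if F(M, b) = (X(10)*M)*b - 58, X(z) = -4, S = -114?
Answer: 25143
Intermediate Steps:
F(M, b) = -58 - 4*M*b (F(M, b) = (-4*M)*b - 58 = -4*M*b - 58 = -58 - 4*M*b)
(F(S, 96) + 3451) - 22026 = ((-58 - 4*(-114)*96) + 3451) - 22026 = ((-58 + 43776) + 3451) - 22026 = (43718 + 3451) - 22026 = 47169 - 22026 = 25143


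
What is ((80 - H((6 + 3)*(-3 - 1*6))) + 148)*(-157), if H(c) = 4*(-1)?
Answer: -36424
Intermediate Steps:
H(c) = -4
((80 - H((6 + 3)*(-3 - 1*6))) + 148)*(-157) = ((80 - 1*(-4)) + 148)*(-157) = ((80 + 4) + 148)*(-157) = (84 + 148)*(-157) = 232*(-157) = -36424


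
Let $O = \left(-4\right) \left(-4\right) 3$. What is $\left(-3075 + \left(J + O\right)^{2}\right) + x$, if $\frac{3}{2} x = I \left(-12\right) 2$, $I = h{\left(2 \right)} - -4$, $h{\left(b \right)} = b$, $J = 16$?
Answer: $925$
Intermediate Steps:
$I = 6$ ($I = 2 - -4 = 2 + 4 = 6$)
$O = 48$ ($O = 16 \cdot 3 = 48$)
$x = -96$ ($x = \frac{2 \cdot 6 \left(-12\right) 2}{3} = \frac{2 \left(\left(-72\right) 2\right)}{3} = \frac{2}{3} \left(-144\right) = -96$)
$\left(-3075 + \left(J + O\right)^{2}\right) + x = \left(-3075 + \left(16 + 48\right)^{2}\right) - 96 = \left(-3075 + 64^{2}\right) - 96 = \left(-3075 + 4096\right) - 96 = 1021 - 96 = 925$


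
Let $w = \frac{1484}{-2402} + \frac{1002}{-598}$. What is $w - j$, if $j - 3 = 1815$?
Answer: $- \frac{653665541}{359099} \approx -1820.3$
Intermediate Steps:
$w = - \frac{823559}{359099}$ ($w = 1484 \left(- \frac{1}{2402}\right) + 1002 \left(- \frac{1}{598}\right) = - \frac{742}{1201} - \frac{501}{299} = - \frac{823559}{359099} \approx -2.2934$)
$j = 1818$ ($j = 3 + 1815 = 1818$)
$w - j = - \frac{823559}{359099} - 1818 = - \frac{653665541}{359099}$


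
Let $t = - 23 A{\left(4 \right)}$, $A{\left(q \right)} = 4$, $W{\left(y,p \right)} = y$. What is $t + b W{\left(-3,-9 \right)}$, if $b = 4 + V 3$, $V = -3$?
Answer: $-77$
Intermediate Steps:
$b = -5$ ($b = 4 - 9 = -5$)
$t = -92$ ($t = \left(-23\right) 4 = -92$)
$t + b W{\left(-3,-9 \right)} = -92 - -15 = -92 + 15 = -77$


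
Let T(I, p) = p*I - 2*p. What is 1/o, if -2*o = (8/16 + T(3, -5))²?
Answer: -8/81 ≈ -0.098765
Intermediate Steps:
T(I, p) = -2*p + I*p (T(I, p) = I*p - 2*p = -2*p + I*p)
o = -81/8 (o = -(8/16 - 5*(-2 + 3))²/2 = -(8*(1/16) - 5*1)²/2 = -(½ - 5)²/2 = -(-9/2)²/2 = -½*81/4 = -81/8 ≈ -10.125)
1/o = 1/(-81/8) = -8/81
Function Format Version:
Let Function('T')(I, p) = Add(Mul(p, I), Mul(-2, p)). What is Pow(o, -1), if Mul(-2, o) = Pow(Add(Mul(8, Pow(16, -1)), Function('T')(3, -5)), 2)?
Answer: Rational(-8, 81) ≈ -0.098765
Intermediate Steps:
Function('T')(I, p) = Add(Mul(-2, p), Mul(I, p)) (Function('T')(I, p) = Add(Mul(I, p), Mul(-2, p)) = Add(Mul(-2, p), Mul(I, p)))
o = Rational(-81, 8) (o = Mul(Rational(-1, 2), Pow(Add(Mul(8, Pow(16, -1)), Mul(-5, Add(-2, 3))), 2)) = Mul(Rational(-1, 2), Pow(Add(Mul(8, Rational(1, 16)), Mul(-5, 1)), 2)) = Mul(Rational(-1, 2), Pow(Add(Rational(1, 2), -5), 2)) = Mul(Rational(-1, 2), Pow(Rational(-9, 2), 2)) = Mul(Rational(-1, 2), Rational(81, 4)) = Rational(-81, 8) ≈ -10.125)
Pow(o, -1) = Pow(Rational(-81, 8), -1) = Rational(-8, 81)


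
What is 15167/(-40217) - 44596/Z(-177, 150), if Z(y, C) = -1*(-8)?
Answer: -448409667/80434 ≈ -5574.9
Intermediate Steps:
Z(y, C) = 8
15167/(-40217) - 44596/Z(-177, 150) = 15167/(-40217) - 44596/8 = 15167*(-1/40217) - 44596*1/8 = -15167/40217 - 11149/2 = -448409667/80434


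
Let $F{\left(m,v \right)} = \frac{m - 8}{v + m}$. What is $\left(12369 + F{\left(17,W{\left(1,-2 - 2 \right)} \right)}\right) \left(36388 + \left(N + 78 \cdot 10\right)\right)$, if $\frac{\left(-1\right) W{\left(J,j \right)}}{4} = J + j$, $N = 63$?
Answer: $\frac{13355132010}{29} \approx 4.6052 \cdot 10^{8}$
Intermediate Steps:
$W{\left(J,j \right)} = - 4 J - 4 j$ ($W{\left(J,j \right)} = - 4 \left(J + j\right) = - 4 J - 4 j$)
$F{\left(m,v \right)} = \frac{-8 + m}{m + v}$
$\left(12369 + F{\left(17,W{\left(1,-2 - 2 \right)} \right)}\right) \left(36388 + \left(N + 78 \cdot 10\right)\right) = \left(12369 + \frac{-8 + 17}{17 - \left(4 + 4 \left(-2 - 2\right)\right)}\right) \left(36388 + \left(63 + 78 \cdot 10\right)\right) = \left(12369 + \frac{1}{17 - -12} \cdot 9\right) \left(36388 + \left(63 + 780\right)\right) = \left(12369 + \frac{1}{17 + \left(-4 + 16\right)} 9\right) \left(36388 + 843\right) = \left(12369 + \frac{1}{17 + 12} \cdot 9\right) 37231 = \left(12369 + \frac{1}{29} \cdot 9\right) 37231 = \left(12369 + \frac{9}{29}\right) 37231 = \frac{358710}{29} \cdot 37231 = \frac{13355132010}{29}$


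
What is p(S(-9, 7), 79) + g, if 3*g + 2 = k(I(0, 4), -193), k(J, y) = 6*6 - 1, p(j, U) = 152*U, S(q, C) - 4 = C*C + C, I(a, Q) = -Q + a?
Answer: 12019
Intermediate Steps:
I(a, Q) = a - Q
S(q, C) = 4 + C + C² (S(q, C) = 4 + (C*C + C) = 4 + (C² + C) = 4 + (C + C²) = 4 + C + C²)
k(J, y) = 35 (k(J, y) = 36 - 1 = 35)
g = 11 (g = -⅔ + (⅓)*35 = -⅔ + 35/3 = 11)
p(S(-9, 7), 79) + g = 152*79 + 11 = 12008 + 11 = 12019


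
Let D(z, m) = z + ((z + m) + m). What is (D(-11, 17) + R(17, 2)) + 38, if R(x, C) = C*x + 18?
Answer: 102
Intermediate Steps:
R(x, C) = 18 + C*x
D(z, m) = 2*m + 2*z (D(z, m) = z + ((m + z) + m) = z + (z + 2*m) = 2*m + 2*z)
(D(-11, 17) + R(17, 2)) + 38 = ((2*17 + 2*(-11)) + (18 + 2*17)) + 38 = ((34 - 22) + (18 + 34)) + 38 = (12 + 52) + 38 = 64 + 38 = 102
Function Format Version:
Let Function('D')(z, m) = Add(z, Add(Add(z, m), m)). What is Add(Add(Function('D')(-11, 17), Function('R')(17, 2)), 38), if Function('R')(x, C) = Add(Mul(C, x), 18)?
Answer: 102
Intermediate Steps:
Function('R')(x, C) = Add(18, Mul(C, x))
Function('D')(z, m) = Add(Mul(2, m), Mul(2, z)) (Function('D')(z, m) = Add(z, Add(Add(m, z), m)) = Add(z, Add(z, Mul(2, m))) = Add(Mul(2, m), Mul(2, z)))
Add(Add(Function('D')(-11, 17), Function('R')(17, 2)), 38) = Add(Add(Add(Mul(2, 17), Mul(2, -11)), Add(18, Mul(2, 17))), 38) = Add(Add(Add(34, -22), Add(18, 34)), 38) = Add(Add(12, 52), 38) = Add(64, 38) = 102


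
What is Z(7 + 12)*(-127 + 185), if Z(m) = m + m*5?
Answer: 6612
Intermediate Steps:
Z(m) = 6*m (Z(m) = m + 5*m = 6*m)
Z(7 + 12)*(-127 + 185) = (6*(7 + 12))*(-127 + 185) = (6*19)*58 = 114*58 = 6612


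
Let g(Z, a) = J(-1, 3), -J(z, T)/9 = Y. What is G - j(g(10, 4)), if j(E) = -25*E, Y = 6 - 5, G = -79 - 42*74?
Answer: -3412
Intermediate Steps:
G = -3187 (G = -79 - 3108 = -3187)
Y = 1
J(z, T) = -9 (J(z, T) = -9*1 = -9)
g(Z, a) = -9
G - j(g(10, 4)) = -3187 - (-25)*(-9) = -3187 - 1*225 = -3187 - 225 = -3412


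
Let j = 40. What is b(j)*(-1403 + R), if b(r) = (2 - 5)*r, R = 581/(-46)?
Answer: 3907140/23 ≈ 1.6988e+5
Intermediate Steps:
R = -581/46 (R = 581*(-1/46) = -581/46 ≈ -12.630)
b(r) = -3*r
b(j)*(-1403 + R) = (-3*40)*(-1403 - 581/46) = -120*(-65119/46) = 3907140/23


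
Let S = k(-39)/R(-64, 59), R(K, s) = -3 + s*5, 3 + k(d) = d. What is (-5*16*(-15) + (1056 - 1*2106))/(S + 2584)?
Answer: 21900/377243 ≈ 0.058053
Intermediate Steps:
k(d) = -3 + d
R(K, s) = -3 + 5*s
S = -21/146 (S = (-3 - 39)/(-3 + 5*59) = -42/(-3 + 295) = -42/292 = -42*1/292 = -21/146 ≈ -0.14384)
(-5*16*(-15) + (1056 - 1*2106))/(S + 2584) = (-5*16*(-15) + (1056 - 1*2106))/(-21/146 + 2584) = (-80*(-15) + (1056 - 2106))/(377243/146) = (1200 - 1050)*(146/377243) = 150*(146/377243) = 21900/377243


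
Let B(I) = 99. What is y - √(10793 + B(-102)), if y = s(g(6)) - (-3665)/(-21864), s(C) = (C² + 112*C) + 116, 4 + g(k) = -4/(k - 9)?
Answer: -11526035/65592 - 2*√2723 ≈ -280.09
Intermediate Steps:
g(k) = -4 - 4/(-9 + k) (g(k) = -4 - 4/(k - 9) = -4 - 4/(-9 + k))
s(C) = 116 + C² + 112*C
y = -11526035/65592 (y = (116 + (4*(8 - 1*6)/(-9 + 6))² + 112*(4*(8 - 1*6)/(-9 + 6))) - (-3665)/(-21864) = (116 + (4*(8 - 6)/(-3))² + 112*(4*(8 - 6)/(-3))) - (-3665)*(-1)/21864 = (116 + (4*(-⅓)*2)² + 112*(4*(-⅓)*2)) - 1*3665/21864 = (116 + (-8/3)² + 112*(-8/3)) - 3665/21864 = (116 + 64/9 - 896/3) - 3665/21864 = -1580/9 - 3665/21864 = -11526035/65592 ≈ -175.72)
y - √(10793 + B(-102)) = -11526035/65592 - √(10793 + 99) = -11526035/65592 - √10892 = -11526035/65592 - 2*√2723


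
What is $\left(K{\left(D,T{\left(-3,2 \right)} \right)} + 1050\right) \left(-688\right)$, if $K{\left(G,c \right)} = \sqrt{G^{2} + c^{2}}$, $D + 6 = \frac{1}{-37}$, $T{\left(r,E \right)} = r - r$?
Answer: $- \frac{26882224}{37} \approx -7.2655 \cdot 10^{5}$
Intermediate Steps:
$T{\left(r,E \right)} = 0$
$D = - \frac{223}{37}$ ($D = -6 + \frac{1}{-37} = -6 - \frac{1}{37} = - \frac{223}{37} \approx -6.027$)
$\left(K{\left(D,T{\left(-3,2 \right)} \right)} + 1050\right) \left(-688\right) = \left(\sqrt{\left(- \frac{223}{37}\right)^{2} + 0^{2}} + 1050\right) \left(-688\right) = \left(\sqrt{\frac{49729}{1369} + 0} + 1050\right) \left(-688\right) = \left(\sqrt{\frac{49729}{1369}} + 1050\right) \left(-688\right) = \left(\frac{223}{37} + 1050\right) \left(-688\right) = \frac{39073}{37} \left(-688\right) = - \frac{26882224}{37}$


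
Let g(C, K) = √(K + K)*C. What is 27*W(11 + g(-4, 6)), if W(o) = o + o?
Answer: 594 - 432*√3 ≈ -154.25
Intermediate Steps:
g(C, K) = C*√2*√K (g(C, K) = √(2*K)*C = (√2*√K)*C = C*√2*√K)
W(o) = 2*o
27*W(11 + g(-4, 6)) = 27*(2*(11 - 4*√2*√6)) = 27*(2*(11 - 8*√3)) = 27*(22 - 16*√3) = 594 - 432*√3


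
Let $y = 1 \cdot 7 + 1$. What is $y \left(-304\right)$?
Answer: $-2432$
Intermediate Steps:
$y = 8$ ($y = 7 + 1 = 8$)
$y \left(-304\right) = 8 \left(-304\right) = -2432$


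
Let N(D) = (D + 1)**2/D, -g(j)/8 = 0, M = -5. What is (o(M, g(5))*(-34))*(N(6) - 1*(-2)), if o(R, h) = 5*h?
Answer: 0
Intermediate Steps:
g(j) = 0 (g(j) = -8*0 = 0)
N(D) = (1 + D)**2/D
(o(M, g(5))*(-34))*(N(6) - 1*(-2)) = ((5*0)*(-34))*((1 + 6)**2/6 - 1*(-2)) = (0*(-34))*((1/6)*7**2 + 2) = 0*((1/6)*49 + 2) = 0*(49/6 + 2) = 0*(61/6) = 0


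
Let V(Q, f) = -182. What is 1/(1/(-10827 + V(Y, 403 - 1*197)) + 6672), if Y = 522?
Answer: 11009/73452047 ≈ 0.00014988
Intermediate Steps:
1/(1/(-10827 + V(Y, 403 - 1*197)) + 6672) = 1/(1/(-10827 - 182) + 6672) = 1/(1/(-11009) + 6672) = 1/(-1/11009 + 6672) = 1/(73452047/11009) = 11009/73452047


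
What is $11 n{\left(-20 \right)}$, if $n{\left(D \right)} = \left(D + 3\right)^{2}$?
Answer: $3179$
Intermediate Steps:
$n{\left(D \right)} = \left(3 + D\right)^{2}$
$11 n{\left(-20 \right)} = 11 \left(3 - 20\right)^{2} = 11 \left(-17\right)^{2} = 11 \cdot 289 = 3179$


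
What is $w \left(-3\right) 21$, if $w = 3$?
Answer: $-189$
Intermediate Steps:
$w \left(-3\right) 21 = 3 \left(-3\right) 21 = \left(-9\right) 21 = -189$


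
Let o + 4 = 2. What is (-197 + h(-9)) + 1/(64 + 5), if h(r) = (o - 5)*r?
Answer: -9245/69 ≈ -133.99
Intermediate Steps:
o = -2 (o = -4 + 2 = -2)
h(r) = -7*r (h(r) = (-2 - 5)*r = -7*r)
(-197 + h(-9)) + 1/(64 + 5) = (-197 - 7*(-9)) + 1/(64 + 5) = (-197 + 63) + 1/69 = -134 + 1/69 = -9245/69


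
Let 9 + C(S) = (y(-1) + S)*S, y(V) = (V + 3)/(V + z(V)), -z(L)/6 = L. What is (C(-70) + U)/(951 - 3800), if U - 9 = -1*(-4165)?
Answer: -1291/407 ≈ -3.1720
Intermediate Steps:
z(L) = -6*L
y(V) = -(3 + V)/(5*V) (y(V) = (V + 3)/(V - 6*V) = (3 + V)/((-5*V)) = (3 + V)*(-1/(5*V)) = -(3 + V)/(5*V))
U = 4174 (U = 9 - 1*(-4165) = 9 + 4165 = 4174)
C(S) = -9 + S*(⅖ + S) (C(S) = -9 + ((⅕)*(-3 - 1*(-1))/(-1) + S)*S = -9 + ((⅕)*(-1)*(-3 + 1) + S)*S = -9 + ((⅕)*(-1)*(-2) + S)*S = -9 + (⅖ + S)*S = -9 + S*(⅖ + S))
(C(-70) + U)/(951 - 3800) = ((-9 + (-70)² + (⅖)*(-70)) + 4174)/(951 - 3800) = ((-9 + 4900 - 28) + 4174)/(-2849) = (4863 + 4174)*(-1/2849) = 9037*(-1/2849) = -1291/407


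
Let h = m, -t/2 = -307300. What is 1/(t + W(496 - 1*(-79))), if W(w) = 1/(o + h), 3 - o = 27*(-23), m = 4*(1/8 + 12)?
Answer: 1345/826637002 ≈ 1.6271e-6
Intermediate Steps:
t = 614600 (t = -2*(-307300) = 614600)
m = 97/2 (m = 4*(⅛ + 12) = 4*(97/8) = 97/2 ≈ 48.500)
o = 624 (o = 3 - 27*(-23) = 3 - 1*(-621) = 3 + 621 = 624)
h = 97/2 ≈ 48.500
W(w) = 2/1345 (W(w) = 1/(624 + 97/2) = 1/(1345/2) = 2/1345)
1/(t + W(496 - 1*(-79))) = 1/(614600 + 2/1345) = 1/(826637002/1345) = 1345/826637002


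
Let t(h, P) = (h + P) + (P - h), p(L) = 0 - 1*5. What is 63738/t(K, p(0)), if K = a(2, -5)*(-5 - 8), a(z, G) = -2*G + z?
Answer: -31869/5 ≈ -6373.8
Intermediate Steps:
a(z, G) = z - 2*G
p(L) = -5 (p(L) = 0 - 5 = -5)
K = -156 (K = (2 - 2*(-5))*(-5 - 8) = (2 + 10)*(-13) = 12*(-13) = -156)
t(h, P) = 2*P (t(h, P) = (P + h) + (P - h) = 2*P)
63738/t(K, p(0)) = 63738/((2*(-5))) = 63738/(-10) = 63738*(-1/10) = -31869/5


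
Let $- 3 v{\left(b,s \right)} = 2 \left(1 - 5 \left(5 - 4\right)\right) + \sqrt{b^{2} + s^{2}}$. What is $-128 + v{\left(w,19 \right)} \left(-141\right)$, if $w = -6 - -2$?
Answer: $-504 + 47 \sqrt{377} \approx 408.57$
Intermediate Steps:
$w = -4$ ($w = -6 + 2 = -4$)
$v{\left(b,s \right)} = \frac{8}{3} - \frac{\sqrt{b^{2} + s^{2}}}{3}$ ($v{\left(b,s \right)} = - \frac{2 \left(1 - 5 \left(5 - 4\right)\right) + \sqrt{b^{2} + s^{2}}}{3} = - \frac{2 \left(1 - 5\right) + \sqrt{b^{2} + s^{2}}}{3} = - \frac{2 \left(-4\right) + \sqrt{b^{2} + s^{2}}}{3} = - \frac{-8 + \sqrt{b^{2} + s^{2}}}{3} = \frac{8}{3} - \frac{\sqrt{b^{2} + s^{2}}}{3}$)
$-128 + v{\left(w,19 \right)} \left(-141\right) = -128 + \left(\frac{8}{3} - \frac{\sqrt{\left(-4\right)^{2} + 19^{2}}}{3}\right) \left(-141\right) = -128 + \left(\frac{8}{3} - \frac{\sqrt{16 + 361}}{3}\right) \left(-141\right) = -128 + \left(\frac{8}{3} - \frac{\sqrt{377}}{3}\right) \left(-141\right) = -128 - \left(376 - 47 \sqrt{377}\right) = -504 + 47 \sqrt{377}$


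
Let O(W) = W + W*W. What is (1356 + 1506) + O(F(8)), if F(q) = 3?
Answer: 2874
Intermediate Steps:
O(W) = W + W²
(1356 + 1506) + O(F(8)) = (1356 + 1506) + 3*(1 + 3) = 2862 + 3*4 = 2862 + 12 = 2874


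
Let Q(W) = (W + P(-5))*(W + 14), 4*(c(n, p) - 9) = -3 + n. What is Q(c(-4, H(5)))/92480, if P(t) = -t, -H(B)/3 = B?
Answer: 49/17408 ≈ 0.0028148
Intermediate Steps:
H(B) = -3*B
c(n, p) = 33/4 + n/4 (c(n, p) = 9 + (-3 + n)/4 = 9 + (-¾ + n/4) = 33/4 + n/4)
Q(W) = (5 + W)*(14 + W) (Q(W) = (W - 1*(-5))*(W + 14) = (W + 5)*(14 + W) = (5 + W)*(14 + W))
Q(c(-4, H(5)))/92480 = (70 + (33/4 + (¼)*(-4))² + 19*(33/4 + (¼)*(-4)))/92480 = (70 + (33/4 - 1)² + 19*(33/4 - 1))*(1/92480) = (70 + (29/4)² + 19*(29/4))*(1/92480) = (70 + 841/16 + 551/4)*(1/92480) = (4165/16)*(1/92480) = 49/17408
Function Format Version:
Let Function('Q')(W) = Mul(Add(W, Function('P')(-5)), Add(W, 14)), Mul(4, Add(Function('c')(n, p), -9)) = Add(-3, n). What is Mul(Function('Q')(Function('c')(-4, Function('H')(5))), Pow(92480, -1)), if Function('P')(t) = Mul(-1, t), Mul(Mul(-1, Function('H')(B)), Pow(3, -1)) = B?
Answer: Rational(49, 17408) ≈ 0.0028148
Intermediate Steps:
Function('H')(B) = Mul(-3, B)
Function('c')(n, p) = Add(Rational(33, 4), Mul(Rational(1, 4), n)) (Function('c')(n, p) = Add(9, Mul(Rational(1, 4), Add(-3, n))) = Add(9, Add(Rational(-3, 4), Mul(Rational(1, 4), n))) = Add(Rational(33, 4), Mul(Rational(1, 4), n)))
Function('Q')(W) = Mul(Add(5, W), Add(14, W)) (Function('Q')(W) = Mul(Add(W, Mul(-1, -5)), Add(W, 14)) = Mul(Add(W, 5), Add(14, W)) = Mul(Add(5, W), Add(14, W)))
Mul(Function('Q')(Function('c')(-4, Function('H')(5))), Pow(92480, -1)) = Mul(Add(70, Pow(Add(Rational(33, 4), Mul(Rational(1, 4), -4)), 2), Mul(19, Add(Rational(33, 4), Mul(Rational(1, 4), -4)))), Pow(92480, -1)) = Mul(Add(70, Pow(Add(Rational(33, 4), -1), 2), Mul(19, Add(Rational(33, 4), -1))), Rational(1, 92480)) = Mul(Add(70, Pow(Rational(29, 4), 2), Mul(19, Rational(29, 4))), Rational(1, 92480)) = Mul(Add(70, Rational(841, 16), Rational(551, 4)), Rational(1, 92480)) = Mul(Rational(4165, 16), Rational(1, 92480)) = Rational(49, 17408)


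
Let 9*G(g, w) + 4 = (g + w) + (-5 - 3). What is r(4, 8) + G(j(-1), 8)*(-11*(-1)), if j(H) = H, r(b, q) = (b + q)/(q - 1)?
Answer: -277/63 ≈ -4.3968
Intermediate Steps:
r(b, q) = (b + q)/(-1 + q)
G(g, w) = -4/3 + g/9 + w/9 (G(g, w) = -4/9 + ((g + w) + (-5 - 3))/9 = -4/9 + ((g + w) - 8)/9 = -4/9 + (-8 + g + w)/9 = -4/9 + (-8/9 + g/9 + w/9) = -4/3 + g/9 + w/9)
r(4, 8) + G(j(-1), 8)*(-11*(-1)) = (4 + 8)/(-1 + 8) + (-4/3 + (1/9)*(-1) + (1/9)*8)*(-11*(-1)) = 12/7 + (-4/3 - 1/9 + 8/9)*11 = (1/7)*12 - 5/9*11 = 12/7 - 55/9 = -277/63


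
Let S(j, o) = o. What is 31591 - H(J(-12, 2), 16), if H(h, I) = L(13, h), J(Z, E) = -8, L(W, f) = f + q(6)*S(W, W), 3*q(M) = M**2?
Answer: 31443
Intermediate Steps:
q(M) = M**2/3
L(W, f) = f + 12*W (L(W, f) = f + ((1/3)*6**2)*W = f + ((1/3)*36)*W = f + 12*W)
H(h, I) = 156 + h (H(h, I) = h + 12*13 = h + 156 = 156 + h)
31591 - H(J(-12, 2), 16) = 31591 - (156 - 8) = 31591 - 1*148 = 31591 - 148 = 31443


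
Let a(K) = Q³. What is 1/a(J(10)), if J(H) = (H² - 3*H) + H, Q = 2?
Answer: ⅛ ≈ 0.12500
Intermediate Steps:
J(H) = H² - 2*H
a(K) = 8 (a(K) = 2³ = 8)
1/a(J(10)) = 1/8 = ⅛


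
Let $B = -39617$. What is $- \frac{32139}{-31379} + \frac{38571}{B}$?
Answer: $\frac{62931354}{1243141843} \approx 0.050623$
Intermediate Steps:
$- \frac{32139}{-31379} + \frac{38571}{B} = - \frac{32139}{-31379} + \frac{38571}{-39617} = \left(-32139\right) \left(- \frac{1}{31379}\right) + 38571 \left(- \frac{1}{39617}\right) = \frac{32139}{31379} - \frac{38571}{39617} = \frac{62931354}{1243141843}$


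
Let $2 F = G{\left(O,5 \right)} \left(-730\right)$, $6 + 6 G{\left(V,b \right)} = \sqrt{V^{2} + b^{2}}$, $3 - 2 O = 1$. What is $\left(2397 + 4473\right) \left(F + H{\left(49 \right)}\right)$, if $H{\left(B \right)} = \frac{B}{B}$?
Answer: $2514420 - 417925 \sqrt{26} \approx 3.8341 \cdot 10^{5}$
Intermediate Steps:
$O = 1$ ($O = \frac{3}{2} - \frac{1}{2} = 1$)
$H{\left(B \right)} = 1$
$G{\left(V,b \right)} = -1 + \frac{\sqrt{V^{2} + b^{2}}}{6}$
$F = 365 - \frac{365 \sqrt{26}}{6}$ ($F = \frac{\left(-1 + \frac{\sqrt{1^{2} + 5^{2}}}{6}\right) \left(-730\right)}{2} = \frac{\left(-1 + \frac{\sqrt{1 + 25}}{6}\right) \left(-730\right)}{2} = \frac{\left(-1 + \frac{\sqrt{26}}{6}\right) \left(-730\right)}{2} = \frac{730 - \frac{365 \sqrt{26}}{3}}{2} = 365 - \frac{365 \sqrt{26}}{6} \approx 54.81$)
$\left(2397 + 4473\right) \left(F + H{\left(49 \right)}\right) = \left(2397 + 4473\right) \left(\left(365 - \frac{365 \sqrt{26}}{6}\right) + 1\right) = 6870 \left(366 - \frac{365 \sqrt{26}}{6}\right) = 2514420 - 417925 \sqrt{26}$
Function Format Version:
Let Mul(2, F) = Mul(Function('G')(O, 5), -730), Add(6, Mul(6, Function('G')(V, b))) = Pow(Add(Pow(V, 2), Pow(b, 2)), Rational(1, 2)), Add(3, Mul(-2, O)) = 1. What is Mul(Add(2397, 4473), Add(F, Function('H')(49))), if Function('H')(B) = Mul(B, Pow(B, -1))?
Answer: Add(2514420, Mul(-417925, Pow(26, Rational(1, 2)))) ≈ 3.8341e+5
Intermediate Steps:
O = 1 (O = Add(Rational(3, 2), Mul(Rational(-1, 2), 1)) = Add(Rational(3, 2), Rational(-1, 2)) = 1)
Function('H')(B) = 1
Function('G')(V, b) = Add(-1, Mul(Rational(1, 6), Pow(Add(Pow(V, 2), Pow(b, 2)), Rational(1, 2))))
F = Add(365, Mul(Rational(-365, 6), Pow(26, Rational(1, 2)))) (F = Mul(Rational(1, 2), Mul(Add(-1, Mul(Rational(1, 6), Pow(Add(Pow(1, 2), Pow(5, 2)), Rational(1, 2)))), -730)) = Mul(Rational(1, 2), Mul(Add(-1, Mul(Rational(1, 6), Pow(Add(1, 25), Rational(1, 2)))), -730)) = Mul(Rational(1, 2), Mul(Add(-1, Mul(Rational(1, 6), Pow(26, Rational(1, 2)))), -730)) = Mul(Rational(1, 2), Add(730, Mul(Rational(-365, 3), Pow(26, Rational(1, 2))))) = Add(365, Mul(Rational(-365, 6), Pow(26, Rational(1, 2)))) ≈ 54.810)
Mul(Add(2397, 4473), Add(F, Function('H')(49))) = Mul(Add(2397, 4473), Add(Add(365, Mul(Rational(-365, 6), Pow(26, Rational(1, 2)))), 1)) = Mul(6870, Add(366, Mul(Rational(-365, 6), Pow(26, Rational(1, 2))))) = Add(2514420, Mul(-417925, Pow(26, Rational(1, 2))))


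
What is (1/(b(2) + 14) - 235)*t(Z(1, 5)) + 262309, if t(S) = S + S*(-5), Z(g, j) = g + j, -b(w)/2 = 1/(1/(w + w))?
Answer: 267945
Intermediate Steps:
b(w) = -4*w
t(S) = -4*S (t(S) = S - 5*S = -4*S)
(1/(b(2) + 14) - 235)*t(Z(1, 5)) + 262309 = (1/(-4*2 + 14) - 235)*(-4*(1 + 5)) + 262309 = (1/(-8 + 14) - 235)*(-4*6) + 262309 = (1/6 - 235)*(-24) + 262309 = -1409/6*(-24) + 262309 = 5636 + 262309 = 267945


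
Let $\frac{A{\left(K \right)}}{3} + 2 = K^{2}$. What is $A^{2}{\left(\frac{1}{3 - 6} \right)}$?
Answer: $\frac{289}{9} \approx 32.111$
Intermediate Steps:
$A{\left(K \right)} = -6 + 3 K^{2}$
$A^{2}{\left(\frac{1}{3 - 6} \right)} = \left(-6 + 3 \left(\frac{1}{3 - 6}\right)^{2}\right)^{2} = \left(-6 + 3 \left(\frac{1}{-3}\right)^{2}\right)^{2} = \left(-6 + 3 \left(- \frac{1}{3}\right)^{2}\right)^{2} = \left(-6 + 3 \cdot \frac{1}{9}\right)^{2} = \left(-6 + \frac{1}{3}\right)^{2} = \left(- \frac{17}{3}\right)^{2} = \frac{289}{9}$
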